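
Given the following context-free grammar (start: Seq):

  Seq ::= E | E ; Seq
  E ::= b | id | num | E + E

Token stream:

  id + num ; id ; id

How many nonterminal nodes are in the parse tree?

[Seq [E [E id] + [E num]] ; [Seq [E id] ; [Seq [E id]]]]

8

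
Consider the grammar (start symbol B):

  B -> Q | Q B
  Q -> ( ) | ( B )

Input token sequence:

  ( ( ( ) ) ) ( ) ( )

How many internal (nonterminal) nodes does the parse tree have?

10

[B [Q ( [B [Q ( [B [Q ( )]] )]] )] [B [Q ( )] [B [Q ( )]]]]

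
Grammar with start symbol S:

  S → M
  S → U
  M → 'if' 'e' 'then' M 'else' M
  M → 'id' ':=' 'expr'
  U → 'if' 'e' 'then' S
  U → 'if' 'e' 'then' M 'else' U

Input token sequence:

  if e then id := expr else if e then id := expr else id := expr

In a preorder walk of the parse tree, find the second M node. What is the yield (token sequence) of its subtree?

[S [M if e then [M id := expr] else [M if e then [M id := expr] else [M id := expr]]]]

id := expr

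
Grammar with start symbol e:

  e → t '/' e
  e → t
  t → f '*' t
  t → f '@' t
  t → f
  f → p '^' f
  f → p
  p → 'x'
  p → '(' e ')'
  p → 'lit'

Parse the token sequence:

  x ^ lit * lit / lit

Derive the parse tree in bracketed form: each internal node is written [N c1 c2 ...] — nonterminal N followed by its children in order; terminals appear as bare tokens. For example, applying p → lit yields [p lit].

e
t / e
f * t / e
p ^ f * t / e
x ^ f * t / e
x ^ p * t / e
x ^ lit * t / e
x ^ lit * f / e
x ^ lit * p / e
x ^ lit * lit / e
x ^ lit * lit / t
x ^ lit * lit / f
x ^ lit * lit / p
x ^ lit * lit / lit

[e [t [f [p x] ^ [f [p lit]]] * [t [f [p lit]]]] / [e [t [f [p lit]]]]]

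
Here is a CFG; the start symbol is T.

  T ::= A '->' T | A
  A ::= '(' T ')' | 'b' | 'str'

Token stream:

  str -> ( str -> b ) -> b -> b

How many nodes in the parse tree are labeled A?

[T [A str] -> [T [A ( [T [A str] -> [T [A b]]] )] -> [T [A b] -> [T [A b]]]]]

6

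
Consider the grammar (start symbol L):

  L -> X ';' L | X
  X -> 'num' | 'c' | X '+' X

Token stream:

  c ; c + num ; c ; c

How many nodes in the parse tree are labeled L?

[L [X c] ; [L [X [X c] + [X num]] ; [L [X c] ; [L [X c]]]]]

4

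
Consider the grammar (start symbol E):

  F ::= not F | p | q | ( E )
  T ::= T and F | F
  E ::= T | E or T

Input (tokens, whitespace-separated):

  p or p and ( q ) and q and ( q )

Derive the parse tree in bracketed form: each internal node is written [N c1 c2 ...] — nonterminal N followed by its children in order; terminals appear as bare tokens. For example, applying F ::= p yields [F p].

[E [E [T [F p]]] or [T [T [T [T [F p]] and [F ( [E [T [F q]]] )]] and [F q]] and [F ( [E [T [F q]]] )]]]

E
E or T
T or T
F or T
p or T
p or T and F
p or T and F and F
p or T and F and F and F
p or F and F and F and F
p or p and F and F and F
p or p and ( E ) and F and F
p or p and ( T ) and F and F
p or p and ( F ) and F and F
p or p and ( q ) and F and F
p or p and ( q ) and q and F
p or p and ( q ) and q and ( E )
p or p and ( q ) and q and ( T )
p or p and ( q ) and q and ( F )
p or p and ( q ) and q and ( q )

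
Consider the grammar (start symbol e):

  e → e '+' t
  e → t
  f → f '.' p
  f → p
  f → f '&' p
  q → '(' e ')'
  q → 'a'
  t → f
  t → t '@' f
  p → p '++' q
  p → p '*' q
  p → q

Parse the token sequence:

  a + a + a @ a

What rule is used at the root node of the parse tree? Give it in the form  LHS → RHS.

e → e '+' t

[e [e [e [t [f [p [q a]]]]] + [t [f [p [q a]]]]] + [t [t [f [p [q a]]]] @ [f [p [q a]]]]]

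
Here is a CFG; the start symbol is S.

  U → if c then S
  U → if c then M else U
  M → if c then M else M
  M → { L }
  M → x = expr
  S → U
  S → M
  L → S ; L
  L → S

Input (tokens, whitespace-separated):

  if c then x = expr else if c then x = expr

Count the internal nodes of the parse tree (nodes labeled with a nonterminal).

[S [U if c then [M x = expr] else [U if c then [S [M x = expr]]]]]

6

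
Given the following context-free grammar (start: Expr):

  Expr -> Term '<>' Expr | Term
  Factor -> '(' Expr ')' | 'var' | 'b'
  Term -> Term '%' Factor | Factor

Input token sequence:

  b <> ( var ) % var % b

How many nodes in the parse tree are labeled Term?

5

[Expr [Term [Factor b]] <> [Expr [Term [Term [Term [Factor ( [Expr [Term [Factor var]]] )]] % [Factor var]] % [Factor b]]]]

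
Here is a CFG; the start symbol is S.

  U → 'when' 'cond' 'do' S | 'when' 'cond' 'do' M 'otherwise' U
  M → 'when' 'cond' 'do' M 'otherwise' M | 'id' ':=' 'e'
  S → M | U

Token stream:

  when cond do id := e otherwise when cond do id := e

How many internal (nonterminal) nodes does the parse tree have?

6

[S [U when cond do [M id := e] otherwise [U when cond do [S [M id := e]]]]]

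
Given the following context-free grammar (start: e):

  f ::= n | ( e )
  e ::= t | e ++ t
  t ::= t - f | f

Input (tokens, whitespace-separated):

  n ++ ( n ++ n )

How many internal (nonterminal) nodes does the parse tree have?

12

[e [e [t [f n]]] ++ [t [f ( [e [e [t [f n]]] ++ [t [f n]]] )]]]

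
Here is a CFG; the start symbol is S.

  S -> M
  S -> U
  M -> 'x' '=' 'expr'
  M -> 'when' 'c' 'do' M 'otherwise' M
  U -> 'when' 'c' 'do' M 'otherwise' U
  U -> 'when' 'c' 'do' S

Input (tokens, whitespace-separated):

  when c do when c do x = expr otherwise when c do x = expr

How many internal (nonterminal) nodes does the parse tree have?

[S [U when c do [S [U when c do [M x = expr] otherwise [U when c do [S [M x = expr]]]]]]]

8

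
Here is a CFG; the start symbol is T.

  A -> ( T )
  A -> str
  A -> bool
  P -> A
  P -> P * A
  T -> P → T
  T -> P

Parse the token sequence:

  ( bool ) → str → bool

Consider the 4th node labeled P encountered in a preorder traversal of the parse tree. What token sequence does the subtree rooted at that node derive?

[T [P [A ( [T [P [A bool]]] )]] → [T [P [A str]] → [T [P [A bool]]]]]

bool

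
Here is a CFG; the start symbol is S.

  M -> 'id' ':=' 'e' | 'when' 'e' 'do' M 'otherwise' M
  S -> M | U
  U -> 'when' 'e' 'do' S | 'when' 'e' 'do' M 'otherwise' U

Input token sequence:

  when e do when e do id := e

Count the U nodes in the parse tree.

[S [U when e do [S [U when e do [S [M id := e]]]]]]

2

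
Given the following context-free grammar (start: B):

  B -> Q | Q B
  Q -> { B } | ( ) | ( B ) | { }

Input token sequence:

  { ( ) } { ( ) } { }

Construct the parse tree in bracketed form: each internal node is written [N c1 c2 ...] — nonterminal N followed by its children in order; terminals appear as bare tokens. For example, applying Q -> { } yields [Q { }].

B
Q B
{ B } B
{ Q } B
{ ( ) } B
{ ( ) } Q B
{ ( ) } { B } B
{ ( ) } { Q } B
{ ( ) } { ( ) } B
{ ( ) } { ( ) } Q
{ ( ) } { ( ) } { }

[B [Q { [B [Q ( )]] }] [B [Q { [B [Q ( )]] }] [B [Q { }]]]]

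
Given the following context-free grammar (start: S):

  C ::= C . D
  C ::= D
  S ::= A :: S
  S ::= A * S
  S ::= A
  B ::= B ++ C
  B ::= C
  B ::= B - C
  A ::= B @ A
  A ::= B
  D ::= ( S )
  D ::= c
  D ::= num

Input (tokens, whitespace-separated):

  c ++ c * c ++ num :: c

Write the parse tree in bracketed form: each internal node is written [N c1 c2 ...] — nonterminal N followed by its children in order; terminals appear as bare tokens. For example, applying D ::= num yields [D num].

S
A * S
B * S
B ++ C * S
C ++ C * S
D ++ C * S
c ++ C * S
c ++ D * S
c ++ c * S
c ++ c * A :: S
c ++ c * B :: S
c ++ c * B ++ C :: S
c ++ c * C ++ C :: S
c ++ c * D ++ C :: S
c ++ c * c ++ C :: S
c ++ c * c ++ D :: S
c ++ c * c ++ num :: S
c ++ c * c ++ num :: A
c ++ c * c ++ num :: B
c ++ c * c ++ num :: C
c ++ c * c ++ num :: D
c ++ c * c ++ num :: c

[S [A [B [B [C [D c]]] ++ [C [D c]]]] * [S [A [B [B [C [D c]]] ++ [C [D num]]]] :: [S [A [B [C [D c]]]]]]]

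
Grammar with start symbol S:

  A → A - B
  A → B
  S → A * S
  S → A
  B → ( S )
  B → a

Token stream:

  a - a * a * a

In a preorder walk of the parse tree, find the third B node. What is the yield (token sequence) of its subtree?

a

[S [A [A [B a]] - [B a]] * [S [A [B a]] * [S [A [B a]]]]]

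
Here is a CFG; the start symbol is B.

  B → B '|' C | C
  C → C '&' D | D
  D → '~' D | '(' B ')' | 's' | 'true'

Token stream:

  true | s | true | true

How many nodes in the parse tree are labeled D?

[B [B [B [B [C [D true]]] | [C [D s]]] | [C [D true]]] | [C [D true]]]

4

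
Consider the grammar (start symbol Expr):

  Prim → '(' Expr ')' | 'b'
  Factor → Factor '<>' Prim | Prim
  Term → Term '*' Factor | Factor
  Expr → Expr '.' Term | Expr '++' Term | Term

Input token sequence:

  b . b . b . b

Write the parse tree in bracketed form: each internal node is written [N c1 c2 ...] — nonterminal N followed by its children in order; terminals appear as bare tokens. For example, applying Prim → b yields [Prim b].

Expr
Expr . Term
Expr . Term . Term
Expr . Term . Term . Term
Term . Term . Term . Term
Factor . Term . Term . Term
Prim . Term . Term . Term
b . Term . Term . Term
b . Factor . Term . Term
b . Prim . Term . Term
b . b . Term . Term
b . b . Factor . Term
b . b . Prim . Term
b . b . b . Term
b . b . b . Factor
b . b . b . Prim
b . b . b . b

[Expr [Expr [Expr [Expr [Term [Factor [Prim b]]]] . [Term [Factor [Prim b]]]] . [Term [Factor [Prim b]]]] . [Term [Factor [Prim b]]]]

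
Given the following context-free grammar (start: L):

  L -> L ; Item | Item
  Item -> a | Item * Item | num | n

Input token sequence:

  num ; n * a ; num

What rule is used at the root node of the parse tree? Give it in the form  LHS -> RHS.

L -> L ; Item

[L [L [L [Item num]] ; [Item [Item n] * [Item a]]] ; [Item num]]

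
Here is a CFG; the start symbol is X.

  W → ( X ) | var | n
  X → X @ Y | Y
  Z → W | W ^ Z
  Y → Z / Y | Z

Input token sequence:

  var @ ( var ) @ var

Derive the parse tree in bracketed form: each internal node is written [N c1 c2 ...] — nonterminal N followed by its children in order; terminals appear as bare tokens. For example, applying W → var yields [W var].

X
X @ Y
X @ Y @ Y
Y @ Y @ Y
Z @ Y @ Y
W @ Y @ Y
var @ Y @ Y
var @ Z @ Y
var @ W @ Y
var @ ( X ) @ Y
var @ ( Y ) @ Y
var @ ( Z ) @ Y
var @ ( W ) @ Y
var @ ( var ) @ Y
var @ ( var ) @ Z
var @ ( var ) @ W
var @ ( var ) @ var

[X [X [X [Y [Z [W var]]]] @ [Y [Z [W ( [X [Y [Z [W var]]]] )]]]] @ [Y [Z [W var]]]]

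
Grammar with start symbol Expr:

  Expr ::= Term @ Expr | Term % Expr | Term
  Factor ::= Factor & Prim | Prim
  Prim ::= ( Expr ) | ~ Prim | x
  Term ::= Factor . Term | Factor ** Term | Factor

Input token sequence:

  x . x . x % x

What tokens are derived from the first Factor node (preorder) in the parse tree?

[Expr [Term [Factor [Prim x]] . [Term [Factor [Prim x]] . [Term [Factor [Prim x]]]]] % [Expr [Term [Factor [Prim x]]]]]

x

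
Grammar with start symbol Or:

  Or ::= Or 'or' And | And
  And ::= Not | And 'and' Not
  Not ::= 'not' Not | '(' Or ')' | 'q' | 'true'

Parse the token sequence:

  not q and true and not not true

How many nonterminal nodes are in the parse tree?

[Or [And [And [And [Not not [Not q]]] and [Not true]] and [Not not [Not not [Not true]]]]]

10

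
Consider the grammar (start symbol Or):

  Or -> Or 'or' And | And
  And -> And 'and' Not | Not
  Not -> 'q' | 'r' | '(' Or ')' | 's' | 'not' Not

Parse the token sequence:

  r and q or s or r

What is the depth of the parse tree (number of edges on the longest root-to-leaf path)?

6

[Or [Or [Or [And [And [Not r]] and [Not q]]] or [And [Not s]]] or [And [Not r]]]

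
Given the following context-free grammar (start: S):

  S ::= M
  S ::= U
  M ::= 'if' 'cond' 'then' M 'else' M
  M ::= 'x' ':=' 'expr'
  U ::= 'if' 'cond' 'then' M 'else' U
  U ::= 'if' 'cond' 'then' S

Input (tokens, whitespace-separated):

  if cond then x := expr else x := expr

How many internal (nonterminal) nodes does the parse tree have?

[S [M if cond then [M x := expr] else [M x := expr]]]

4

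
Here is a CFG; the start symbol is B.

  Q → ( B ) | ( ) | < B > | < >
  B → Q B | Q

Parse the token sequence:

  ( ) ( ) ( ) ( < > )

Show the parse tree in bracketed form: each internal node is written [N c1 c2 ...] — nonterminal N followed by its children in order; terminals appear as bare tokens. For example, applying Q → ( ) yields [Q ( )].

[B [Q ( )] [B [Q ( )] [B [Q ( )] [B [Q ( [B [Q < >]] )]]]]]

B
Q B
( ) B
( ) Q B
( ) ( ) B
( ) ( ) Q B
( ) ( ) ( ) B
( ) ( ) ( ) Q
( ) ( ) ( ) ( B )
( ) ( ) ( ) ( Q )
( ) ( ) ( ) ( < > )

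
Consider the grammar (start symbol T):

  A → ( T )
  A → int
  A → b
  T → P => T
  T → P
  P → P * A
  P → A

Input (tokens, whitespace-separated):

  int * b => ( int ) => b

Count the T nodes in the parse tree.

4

[T [P [P [A int]] * [A b]] => [T [P [A ( [T [P [A int]]] )]] => [T [P [A b]]]]]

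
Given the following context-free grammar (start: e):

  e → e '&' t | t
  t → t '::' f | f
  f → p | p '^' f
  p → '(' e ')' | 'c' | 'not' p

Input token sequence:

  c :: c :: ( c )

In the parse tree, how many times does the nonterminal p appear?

[e [t [t [t [f [p c]]] :: [f [p c]]] :: [f [p ( [e [t [f [p c]]]] )]]]]

4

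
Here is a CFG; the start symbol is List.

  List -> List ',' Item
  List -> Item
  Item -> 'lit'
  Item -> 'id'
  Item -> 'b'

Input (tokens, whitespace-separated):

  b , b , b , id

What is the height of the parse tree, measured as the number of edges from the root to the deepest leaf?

5

[List [List [List [List [Item b]] , [Item b]] , [Item b]] , [Item id]]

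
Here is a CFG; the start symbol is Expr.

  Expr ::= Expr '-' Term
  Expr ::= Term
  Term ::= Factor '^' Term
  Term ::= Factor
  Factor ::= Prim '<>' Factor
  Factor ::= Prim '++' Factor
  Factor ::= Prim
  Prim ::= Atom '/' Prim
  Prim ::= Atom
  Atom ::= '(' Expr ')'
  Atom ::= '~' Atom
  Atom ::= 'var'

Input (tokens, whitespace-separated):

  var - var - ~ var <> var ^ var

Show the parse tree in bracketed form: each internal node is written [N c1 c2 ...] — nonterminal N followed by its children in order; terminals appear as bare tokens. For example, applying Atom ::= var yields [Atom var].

[Expr [Expr [Expr [Term [Factor [Prim [Atom var]]]]] - [Term [Factor [Prim [Atom var]]]]] - [Term [Factor [Prim [Atom ~ [Atom var]]] <> [Factor [Prim [Atom var]]]] ^ [Term [Factor [Prim [Atom var]]]]]]

Expr
Expr - Term
Expr - Term - Term
Term - Term - Term
Factor - Term - Term
Prim - Term - Term
Atom - Term - Term
var - Term - Term
var - Factor - Term
var - Prim - Term
var - Atom - Term
var - var - Term
var - var - Factor ^ Term
var - var - Prim <> Factor ^ Term
var - var - Atom <> Factor ^ Term
var - var - ~ Atom <> Factor ^ Term
var - var - ~ var <> Factor ^ Term
var - var - ~ var <> Prim ^ Term
var - var - ~ var <> Atom ^ Term
var - var - ~ var <> var ^ Term
var - var - ~ var <> var ^ Factor
var - var - ~ var <> var ^ Prim
var - var - ~ var <> var ^ Atom
var - var - ~ var <> var ^ var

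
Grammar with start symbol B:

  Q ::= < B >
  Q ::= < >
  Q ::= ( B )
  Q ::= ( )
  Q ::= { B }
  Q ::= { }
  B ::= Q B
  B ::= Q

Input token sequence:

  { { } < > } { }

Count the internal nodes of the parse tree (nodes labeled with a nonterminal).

[B [Q { [B [Q { }] [B [Q < >]]] }] [B [Q { }]]]

8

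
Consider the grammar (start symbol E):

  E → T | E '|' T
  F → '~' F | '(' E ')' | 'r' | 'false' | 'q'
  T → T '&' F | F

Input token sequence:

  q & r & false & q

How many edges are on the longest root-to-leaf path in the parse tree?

6

[E [T [T [T [T [F q]] & [F r]] & [F false]] & [F q]]]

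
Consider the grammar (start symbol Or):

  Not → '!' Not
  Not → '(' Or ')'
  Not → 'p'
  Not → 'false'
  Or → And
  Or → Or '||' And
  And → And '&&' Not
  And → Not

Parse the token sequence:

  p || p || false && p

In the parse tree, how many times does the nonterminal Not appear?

4

[Or [Or [Or [And [Not p]]] || [And [Not p]]] || [And [And [Not false]] && [Not p]]]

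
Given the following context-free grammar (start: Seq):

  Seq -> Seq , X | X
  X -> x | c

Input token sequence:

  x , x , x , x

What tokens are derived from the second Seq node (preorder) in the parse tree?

x , x , x

[Seq [Seq [Seq [Seq [X x]] , [X x]] , [X x]] , [X x]]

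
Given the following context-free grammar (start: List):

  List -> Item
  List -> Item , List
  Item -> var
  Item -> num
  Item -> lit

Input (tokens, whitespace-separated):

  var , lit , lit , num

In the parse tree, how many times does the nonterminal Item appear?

[List [Item var] , [List [Item lit] , [List [Item lit] , [List [Item num]]]]]

4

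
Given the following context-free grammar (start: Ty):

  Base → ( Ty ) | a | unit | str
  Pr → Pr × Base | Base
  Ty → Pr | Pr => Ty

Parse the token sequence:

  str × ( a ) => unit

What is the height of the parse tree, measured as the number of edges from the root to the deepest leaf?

6

[Ty [Pr [Pr [Base str]] × [Base ( [Ty [Pr [Base a]]] )]] => [Ty [Pr [Base unit]]]]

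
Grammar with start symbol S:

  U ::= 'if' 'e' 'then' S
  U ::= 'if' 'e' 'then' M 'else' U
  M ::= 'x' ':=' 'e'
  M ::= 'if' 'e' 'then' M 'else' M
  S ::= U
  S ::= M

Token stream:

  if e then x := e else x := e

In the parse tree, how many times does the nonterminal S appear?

1

[S [M if e then [M x := e] else [M x := e]]]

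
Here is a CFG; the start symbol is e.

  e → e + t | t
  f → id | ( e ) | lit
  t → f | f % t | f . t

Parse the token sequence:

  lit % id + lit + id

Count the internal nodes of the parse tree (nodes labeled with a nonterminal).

11

[e [e [e [t [f lit] % [t [f id]]]] + [t [f lit]]] + [t [f id]]]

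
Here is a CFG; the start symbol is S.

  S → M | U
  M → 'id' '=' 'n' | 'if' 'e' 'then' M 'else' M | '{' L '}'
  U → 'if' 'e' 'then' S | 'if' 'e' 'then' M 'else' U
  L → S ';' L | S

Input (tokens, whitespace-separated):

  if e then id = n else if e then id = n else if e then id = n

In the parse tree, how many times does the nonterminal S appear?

[S [U if e then [M id = n] else [U if e then [M id = n] else [U if e then [S [M id = n]]]]]]

2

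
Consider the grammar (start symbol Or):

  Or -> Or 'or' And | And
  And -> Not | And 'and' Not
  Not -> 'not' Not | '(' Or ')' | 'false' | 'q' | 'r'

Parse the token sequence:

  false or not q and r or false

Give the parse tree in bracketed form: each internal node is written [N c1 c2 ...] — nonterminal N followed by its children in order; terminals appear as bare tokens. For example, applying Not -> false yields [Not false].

Or
Or or And
Or or And or And
And or And or And
Not or And or And
false or And or And
false or And and Not or And
false or Not and Not or And
false or not Not and Not or And
false or not q and Not or And
false or not q and r or And
false or not q and r or Not
false or not q and r or false

[Or [Or [Or [And [Not false]]] or [And [And [Not not [Not q]]] and [Not r]]] or [And [Not false]]]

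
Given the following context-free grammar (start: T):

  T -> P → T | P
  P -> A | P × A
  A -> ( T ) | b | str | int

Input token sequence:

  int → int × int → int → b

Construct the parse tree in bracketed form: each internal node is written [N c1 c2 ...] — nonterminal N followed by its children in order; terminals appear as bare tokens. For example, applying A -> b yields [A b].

[T [P [A int]] → [T [P [P [A int]] × [A int]] → [T [P [A int]] → [T [P [A b]]]]]]

T
P → T
A → T
int → T
int → P → T
int → P × A → T
int → A × A → T
int → int × A → T
int → int × int → T
int → int × int → P → T
int → int × int → A → T
int → int × int → int → T
int → int × int → int → P
int → int × int → int → A
int → int × int → int → b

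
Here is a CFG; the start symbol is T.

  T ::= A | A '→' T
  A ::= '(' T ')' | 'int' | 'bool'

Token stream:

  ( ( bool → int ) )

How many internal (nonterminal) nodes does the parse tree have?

8

[T [A ( [T [A ( [T [A bool] → [T [A int]]] )]] )]]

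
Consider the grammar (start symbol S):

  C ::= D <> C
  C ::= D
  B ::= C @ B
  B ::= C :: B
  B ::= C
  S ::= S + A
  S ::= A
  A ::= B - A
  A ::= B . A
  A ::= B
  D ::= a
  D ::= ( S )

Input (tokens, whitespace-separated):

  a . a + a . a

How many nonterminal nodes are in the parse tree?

18

[S [S [A [B [C [D a]]] . [A [B [C [D a]]]]]] + [A [B [C [D a]]] . [A [B [C [D a]]]]]]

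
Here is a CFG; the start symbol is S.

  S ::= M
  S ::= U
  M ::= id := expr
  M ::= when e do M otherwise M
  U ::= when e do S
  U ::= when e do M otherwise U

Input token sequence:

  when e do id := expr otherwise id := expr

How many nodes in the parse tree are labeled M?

[S [M when e do [M id := expr] otherwise [M id := expr]]]

3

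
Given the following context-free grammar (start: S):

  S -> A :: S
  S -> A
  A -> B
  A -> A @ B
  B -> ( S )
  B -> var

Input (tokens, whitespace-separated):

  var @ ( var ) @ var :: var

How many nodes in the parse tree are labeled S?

[S [A [A [A [B var]] @ [B ( [S [A [B var]]] )]] @ [B var]] :: [S [A [B var]]]]

3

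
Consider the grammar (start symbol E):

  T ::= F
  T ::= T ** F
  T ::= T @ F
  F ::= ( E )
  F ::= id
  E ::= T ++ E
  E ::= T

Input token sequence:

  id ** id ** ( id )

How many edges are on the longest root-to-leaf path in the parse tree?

[E [T [T [T [F id]] ** [F id]] ** [F ( [E [T [F id]]] )]]]

6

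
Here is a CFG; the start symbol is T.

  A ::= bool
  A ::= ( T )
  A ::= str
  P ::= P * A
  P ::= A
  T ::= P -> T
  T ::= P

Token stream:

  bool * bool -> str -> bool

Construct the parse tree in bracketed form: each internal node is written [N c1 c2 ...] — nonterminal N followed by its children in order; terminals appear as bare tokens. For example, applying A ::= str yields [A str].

[T [P [P [A bool]] * [A bool]] -> [T [P [A str]] -> [T [P [A bool]]]]]

T
P -> T
P * A -> T
A * A -> T
bool * A -> T
bool * bool -> T
bool * bool -> P -> T
bool * bool -> A -> T
bool * bool -> str -> T
bool * bool -> str -> P
bool * bool -> str -> A
bool * bool -> str -> bool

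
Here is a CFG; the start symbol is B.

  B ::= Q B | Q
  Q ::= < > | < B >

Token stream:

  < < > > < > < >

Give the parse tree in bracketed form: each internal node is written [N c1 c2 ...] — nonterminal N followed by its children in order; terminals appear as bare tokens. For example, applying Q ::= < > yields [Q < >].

[B [Q < [B [Q < >]] >] [B [Q < >] [B [Q < >]]]]

B
Q B
< B > B
< Q > B
< < > > B
< < > > Q B
< < > > < > B
< < > > < > Q
< < > > < > < >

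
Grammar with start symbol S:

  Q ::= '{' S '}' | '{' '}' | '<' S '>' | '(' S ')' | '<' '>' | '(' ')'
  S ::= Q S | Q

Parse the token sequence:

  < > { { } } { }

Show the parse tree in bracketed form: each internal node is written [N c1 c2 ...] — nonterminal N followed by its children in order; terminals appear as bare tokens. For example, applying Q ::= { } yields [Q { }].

S
Q S
< > S
< > Q S
< > { S } S
< > { Q } S
< > { { } } S
< > { { } } Q
< > { { } } { }

[S [Q < >] [S [Q { [S [Q { }]] }] [S [Q { }]]]]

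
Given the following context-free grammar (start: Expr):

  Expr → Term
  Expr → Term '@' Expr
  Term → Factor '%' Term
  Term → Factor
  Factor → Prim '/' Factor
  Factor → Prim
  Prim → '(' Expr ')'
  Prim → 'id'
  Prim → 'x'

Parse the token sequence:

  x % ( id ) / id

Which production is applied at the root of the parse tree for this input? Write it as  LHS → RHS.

[Expr [Term [Factor [Prim x]] % [Term [Factor [Prim ( [Expr [Term [Factor [Prim id]]]] )] / [Factor [Prim id]]]]]]

Expr → Term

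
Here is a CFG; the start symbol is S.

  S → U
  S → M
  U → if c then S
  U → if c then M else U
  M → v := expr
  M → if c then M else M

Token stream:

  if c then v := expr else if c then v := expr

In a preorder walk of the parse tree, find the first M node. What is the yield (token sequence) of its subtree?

[S [U if c then [M v := expr] else [U if c then [S [M v := expr]]]]]

v := expr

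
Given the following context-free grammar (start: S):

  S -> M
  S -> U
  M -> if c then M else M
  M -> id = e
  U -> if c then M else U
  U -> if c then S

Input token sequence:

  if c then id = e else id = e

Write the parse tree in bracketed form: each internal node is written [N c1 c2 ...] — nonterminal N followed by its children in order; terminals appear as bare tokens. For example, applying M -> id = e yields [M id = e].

[S [M if c then [M id = e] else [M id = e]]]

S
M
if c then M else M
if c then id = e else M
if c then id = e else id = e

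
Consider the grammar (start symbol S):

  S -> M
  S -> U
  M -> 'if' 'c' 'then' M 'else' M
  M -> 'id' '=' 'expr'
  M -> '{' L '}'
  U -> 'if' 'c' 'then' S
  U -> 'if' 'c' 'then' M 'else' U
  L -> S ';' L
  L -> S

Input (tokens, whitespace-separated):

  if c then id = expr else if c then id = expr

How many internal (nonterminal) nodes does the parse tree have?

[S [U if c then [M id = expr] else [U if c then [S [M id = expr]]]]]

6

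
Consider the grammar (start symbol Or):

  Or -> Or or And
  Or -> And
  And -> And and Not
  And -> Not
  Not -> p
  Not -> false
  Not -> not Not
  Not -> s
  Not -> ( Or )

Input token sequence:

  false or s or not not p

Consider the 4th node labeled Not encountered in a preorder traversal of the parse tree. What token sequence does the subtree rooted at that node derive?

[Or [Or [Or [And [Not false]]] or [And [Not s]]] or [And [Not not [Not not [Not p]]]]]

not p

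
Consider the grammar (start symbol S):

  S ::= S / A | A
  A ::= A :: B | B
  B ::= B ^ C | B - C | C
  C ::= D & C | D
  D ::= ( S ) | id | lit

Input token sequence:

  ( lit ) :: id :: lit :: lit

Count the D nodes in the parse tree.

[S [A [A [A [A [B [C [D ( [S [A [B [C [D lit]]]]] )]]]] :: [B [C [D id]]]] :: [B [C [D lit]]]] :: [B [C [D lit]]]]]

5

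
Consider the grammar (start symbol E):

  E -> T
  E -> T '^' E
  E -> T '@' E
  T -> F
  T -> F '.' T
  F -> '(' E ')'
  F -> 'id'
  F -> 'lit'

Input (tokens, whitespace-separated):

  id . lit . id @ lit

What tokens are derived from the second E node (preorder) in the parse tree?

[E [T [F id] . [T [F lit] . [T [F id]]]] @ [E [T [F lit]]]]

lit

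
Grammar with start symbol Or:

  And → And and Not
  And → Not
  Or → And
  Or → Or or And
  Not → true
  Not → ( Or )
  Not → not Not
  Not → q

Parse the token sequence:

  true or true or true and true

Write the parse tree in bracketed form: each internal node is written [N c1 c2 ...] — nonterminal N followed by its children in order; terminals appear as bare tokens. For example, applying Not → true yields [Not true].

[Or [Or [Or [And [Not true]]] or [And [Not true]]] or [And [And [Not true]] and [Not true]]]

Or
Or or And
Or or And or And
And or And or And
Not or And or And
true or And or And
true or Not or And
true or true or And
true or true or And and Not
true or true or Not and Not
true or true or true and Not
true or true or true and true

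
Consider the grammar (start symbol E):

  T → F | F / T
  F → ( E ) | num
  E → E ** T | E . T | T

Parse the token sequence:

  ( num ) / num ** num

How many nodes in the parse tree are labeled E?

3

[E [E [T [F ( [E [T [F num]]] )] / [T [F num]]]] ** [T [F num]]]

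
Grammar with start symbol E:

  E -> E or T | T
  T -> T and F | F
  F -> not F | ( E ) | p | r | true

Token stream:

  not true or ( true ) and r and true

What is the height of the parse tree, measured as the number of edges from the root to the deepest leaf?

8

[E [E [T [F not [F true]]]] or [T [T [T [F ( [E [T [F true]]] )]] and [F r]] and [F true]]]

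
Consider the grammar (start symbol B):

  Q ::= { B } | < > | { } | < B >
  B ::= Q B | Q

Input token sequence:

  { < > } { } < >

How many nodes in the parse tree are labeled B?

4

[B [Q { [B [Q < >]] }] [B [Q { }] [B [Q < >]]]]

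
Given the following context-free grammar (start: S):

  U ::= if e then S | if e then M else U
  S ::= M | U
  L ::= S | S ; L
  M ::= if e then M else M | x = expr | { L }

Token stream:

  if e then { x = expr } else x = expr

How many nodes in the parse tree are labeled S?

2

[S [M if e then [M { [L [S [M x = expr]]] }] else [M x = expr]]]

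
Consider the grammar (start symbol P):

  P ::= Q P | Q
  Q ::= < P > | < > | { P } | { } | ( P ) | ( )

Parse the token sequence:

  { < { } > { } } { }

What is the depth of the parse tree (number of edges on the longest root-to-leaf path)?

6

[P [Q { [P [Q < [P [Q { }]] >] [P [Q { }]]] }] [P [Q { }]]]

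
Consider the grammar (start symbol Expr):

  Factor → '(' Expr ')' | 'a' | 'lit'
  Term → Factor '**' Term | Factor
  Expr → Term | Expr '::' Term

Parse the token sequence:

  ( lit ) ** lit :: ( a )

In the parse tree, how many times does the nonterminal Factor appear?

[Expr [Expr [Term [Factor ( [Expr [Term [Factor lit]]] )] ** [Term [Factor lit]]]] :: [Term [Factor ( [Expr [Term [Factor a]]] )]]]

5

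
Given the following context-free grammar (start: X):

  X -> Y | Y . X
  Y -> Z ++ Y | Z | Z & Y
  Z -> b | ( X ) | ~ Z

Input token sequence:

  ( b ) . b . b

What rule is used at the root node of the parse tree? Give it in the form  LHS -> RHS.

[X [Y [Z ( [X [Y [Z b]]] )]] . [X [Y [Z b]] . [X [Y [Z b]]]]]

X -> Y . X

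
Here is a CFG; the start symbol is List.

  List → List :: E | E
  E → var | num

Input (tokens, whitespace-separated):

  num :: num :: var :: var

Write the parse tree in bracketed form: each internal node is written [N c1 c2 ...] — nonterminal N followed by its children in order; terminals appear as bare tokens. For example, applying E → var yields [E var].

List
List :: E
List :: E :: E
List :: E :: E :: E
E :: E :: E :: E
num :: E :: E :: E
num :: num :: E :: E
num :: num :: var :: E
num :: num :: var :: var

[List [List [List [List [E num]] :: [E num]] :: [E var]] :: [E var]]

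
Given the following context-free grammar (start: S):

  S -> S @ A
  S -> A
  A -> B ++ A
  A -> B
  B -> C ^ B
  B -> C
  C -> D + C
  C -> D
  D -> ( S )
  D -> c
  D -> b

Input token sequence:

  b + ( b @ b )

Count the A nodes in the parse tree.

[S [A [B [C [D b] + [C [D ( [S [S [A [B [C [D b]]]]] @ [A [B [C [D b]]]]] )]]]]]]

3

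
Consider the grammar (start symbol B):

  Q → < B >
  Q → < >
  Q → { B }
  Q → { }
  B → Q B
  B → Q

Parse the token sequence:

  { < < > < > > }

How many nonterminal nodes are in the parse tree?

8

[B [Q { [B [Q < [B [Q < >] [B [Q < >]]] >]] }]]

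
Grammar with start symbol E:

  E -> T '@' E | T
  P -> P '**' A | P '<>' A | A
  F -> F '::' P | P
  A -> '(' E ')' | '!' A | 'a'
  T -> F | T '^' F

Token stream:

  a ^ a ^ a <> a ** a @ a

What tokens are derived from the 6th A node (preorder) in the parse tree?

[E [T [T [T [F [P [A a]]]] ^ [F [P [A a]]]] ^ [F [P [P [P [A a]] <> [A a]] ** [A a]]]] @ [E [T [F [P [A a]]]]]]

a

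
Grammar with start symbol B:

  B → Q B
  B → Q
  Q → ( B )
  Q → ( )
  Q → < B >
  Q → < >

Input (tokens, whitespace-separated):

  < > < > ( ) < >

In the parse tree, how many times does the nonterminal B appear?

[B [Q < >] [B [Q < >] [B [Q ( )] [B [Q < >]]]]]

4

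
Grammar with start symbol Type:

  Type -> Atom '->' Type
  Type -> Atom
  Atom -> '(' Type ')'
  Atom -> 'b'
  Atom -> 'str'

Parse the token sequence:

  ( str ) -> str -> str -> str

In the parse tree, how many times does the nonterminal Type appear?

[Type [Atom ( [Type [Atom str]] )] -> [Type [Atom str] -> [Type [Atom str] -> [Type [Atom str]]]]]

5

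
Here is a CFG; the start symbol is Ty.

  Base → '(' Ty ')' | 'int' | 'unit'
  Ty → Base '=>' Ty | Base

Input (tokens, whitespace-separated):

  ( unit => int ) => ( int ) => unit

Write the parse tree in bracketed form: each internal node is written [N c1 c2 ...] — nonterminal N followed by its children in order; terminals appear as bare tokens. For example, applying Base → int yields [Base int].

Ty
Base => Ty
( Ty ) => Ty
( Base => Ty ) => Ty
( unit => Ty ) => Ty
( unit => Base ) => Ty
( unit => int ) => Ty
( unit => int ) => Base => Ty
( unit => int ) => ( Ty ) => Ty
( unit => int ) => ( Base ) => Ty
( unit => int ) => ( int ) => Ty
( unit => int ) => ( int ) => Base
( unit => int ) => ( int ) => unit

[Ty [Base ( [Ty [Base unit] => [Ty [Base int]]] )] => [Ty [Base ( [Ty [Base int]] )] => [Ty [Base unit]]]]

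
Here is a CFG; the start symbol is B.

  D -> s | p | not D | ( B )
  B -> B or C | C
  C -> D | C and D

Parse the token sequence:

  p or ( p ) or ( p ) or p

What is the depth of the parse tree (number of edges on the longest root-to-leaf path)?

[B [B [B [B [C [D p]]] or [C [D ( [B [C [D p]]] )]]] or [C [D ( [B [C [D p]]] )]]] or [C [D p]]]

8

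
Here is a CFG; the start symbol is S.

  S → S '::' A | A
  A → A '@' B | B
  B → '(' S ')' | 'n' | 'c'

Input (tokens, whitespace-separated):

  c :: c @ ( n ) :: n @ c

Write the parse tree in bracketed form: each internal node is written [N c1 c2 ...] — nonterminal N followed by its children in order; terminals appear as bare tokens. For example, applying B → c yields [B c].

[S [S [S [A [B c]]] :: [A [A [B c]] @ [B ( [S [A [B n]]] )]]] :: [A [A [B n]] @ [B c]]]

S
S :: A
S :: A :: A
A :: A :: A
B :: A :: A
c :: A :: A
c :: A @ B :: A
c :: B @ B :: A
c :: c @ B :: A
c :: c @ ( S ) :: A
c :: c @ ( A ) :: A
c :: c @ ( B ) :: A
c :: c @ ( n ) :: A
c :: c @ ( n ) :: A @ B
c :: c @ ( n ) :: B @ B
c :: c @ ( n ) :: n @ B
c :: c @ ( n ) :: n @ c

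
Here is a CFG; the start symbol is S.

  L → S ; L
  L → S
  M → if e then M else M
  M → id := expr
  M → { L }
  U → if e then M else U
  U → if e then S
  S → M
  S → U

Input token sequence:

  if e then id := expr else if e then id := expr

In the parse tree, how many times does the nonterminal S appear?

[S [U if e then [M id := expr] else [U if e then [S [M id := expr]]]]]

2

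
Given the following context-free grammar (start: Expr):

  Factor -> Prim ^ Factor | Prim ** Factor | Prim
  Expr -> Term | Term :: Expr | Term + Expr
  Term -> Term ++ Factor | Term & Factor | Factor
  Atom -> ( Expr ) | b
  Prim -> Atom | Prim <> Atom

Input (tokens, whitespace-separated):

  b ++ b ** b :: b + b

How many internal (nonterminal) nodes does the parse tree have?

22

[Expr [Term [Term [Factor [Prim [Atom b]]]] ++ [Factor [Prim [Atom b]] ** [Factor [Prim [Atom b]]]]] :: [Expr [Term [Factor [Prim [Atom b]]]] + [Expr [Term [Factor [Prim [Atom b]]]]]]]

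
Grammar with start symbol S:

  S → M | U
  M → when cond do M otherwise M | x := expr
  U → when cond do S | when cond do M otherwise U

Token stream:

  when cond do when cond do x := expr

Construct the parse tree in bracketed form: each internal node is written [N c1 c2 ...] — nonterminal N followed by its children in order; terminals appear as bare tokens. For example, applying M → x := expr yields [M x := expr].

[S [U when cond do [S [U when cond do [S [M x := expr]]]]]]

S
U
when cond do S
when cond do U
when cond do when cond do S
when cond do when cond do M
when cond do when cond do x := expr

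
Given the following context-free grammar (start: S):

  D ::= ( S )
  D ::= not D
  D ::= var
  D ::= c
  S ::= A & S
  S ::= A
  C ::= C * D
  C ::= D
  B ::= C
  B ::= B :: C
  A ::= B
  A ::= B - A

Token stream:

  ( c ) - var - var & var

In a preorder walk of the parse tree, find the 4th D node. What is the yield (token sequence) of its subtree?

[S [A [B [C [D ( [S [A [B [C [D c]]]]] )]]] - [A [B [C [D var]]] - [A [B [C [D var]]]]]] & [S [A [B [C [D var]]]]]]

var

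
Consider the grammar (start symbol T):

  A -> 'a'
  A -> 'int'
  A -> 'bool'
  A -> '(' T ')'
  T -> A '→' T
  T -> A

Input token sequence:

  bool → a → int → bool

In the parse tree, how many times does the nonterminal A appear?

[T [A bool] → [T [A a] → [T [A int] → [T [A bool]]]]]

4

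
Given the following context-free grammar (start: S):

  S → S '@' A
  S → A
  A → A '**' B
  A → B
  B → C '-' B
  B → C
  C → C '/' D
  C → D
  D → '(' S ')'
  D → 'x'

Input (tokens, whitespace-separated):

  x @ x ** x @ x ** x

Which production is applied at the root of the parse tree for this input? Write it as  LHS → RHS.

S → S '@' A

[S [S [S [A [B [C [D x]]]]] @ [A [A [B [C [D x]]]] ** [B [C [D x]]]]] @ [A [A [B [C [D x]]]] ** [B [C [D x]]]]]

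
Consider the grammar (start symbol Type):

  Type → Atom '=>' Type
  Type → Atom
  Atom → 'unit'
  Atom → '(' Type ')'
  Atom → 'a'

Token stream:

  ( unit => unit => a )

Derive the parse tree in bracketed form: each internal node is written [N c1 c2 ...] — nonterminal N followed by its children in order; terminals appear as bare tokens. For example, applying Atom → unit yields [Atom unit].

Type
Atom
( Type )
( Atom => Type )
( unit => Type )
( unit => Atom => Type )
( unit => unit => Type )
( unit => unit => Atom )
( unit => unit => a )

[Type [Atom ( [Type [Atom unit] => [Type [Atom unit] => [Type [Atom a]]]] )]]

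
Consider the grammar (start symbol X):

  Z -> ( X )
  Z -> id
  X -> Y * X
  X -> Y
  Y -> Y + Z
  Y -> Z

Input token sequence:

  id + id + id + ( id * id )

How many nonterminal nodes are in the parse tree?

[X [Y [Y [Y [Y [Z id]] + [Z id]] + [Z id]] + [Z ( [X [Y [Z id]] * [X [Y [Z id]]]] )]]]

15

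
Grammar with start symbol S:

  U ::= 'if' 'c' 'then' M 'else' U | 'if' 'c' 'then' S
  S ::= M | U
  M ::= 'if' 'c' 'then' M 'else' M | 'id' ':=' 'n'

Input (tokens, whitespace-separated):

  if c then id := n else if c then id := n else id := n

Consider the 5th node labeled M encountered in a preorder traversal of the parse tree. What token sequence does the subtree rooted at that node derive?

id := n

[S [M if c then [M id := n] else [M if c then [M id := n] else [M id := n]]]]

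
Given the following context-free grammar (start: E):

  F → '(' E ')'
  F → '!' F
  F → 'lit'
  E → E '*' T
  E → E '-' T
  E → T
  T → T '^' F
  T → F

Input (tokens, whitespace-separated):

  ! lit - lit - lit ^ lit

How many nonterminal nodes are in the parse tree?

[E [E [E [T [F ! [F lit]]]] - [T [F lit]]] - [T [T [F lit]] ^ [F lit]]]

12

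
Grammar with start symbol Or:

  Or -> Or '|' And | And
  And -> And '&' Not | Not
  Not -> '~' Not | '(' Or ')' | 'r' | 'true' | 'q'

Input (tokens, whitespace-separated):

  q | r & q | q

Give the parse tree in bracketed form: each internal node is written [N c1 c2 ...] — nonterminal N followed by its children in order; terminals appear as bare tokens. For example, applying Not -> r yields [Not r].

Or
Or | And
Or | And | And
And | And | And
Not | And | And
q | And | And
q | And & Not | And
q | Not & Not | And
q | r & Not | And
q | r & q | And
q | r & q | Not
q | r & q | q

[Or [Or [Or [And [Not q]]] | [And [And [Not r]] & [Not q]]] | [And [Not q]]]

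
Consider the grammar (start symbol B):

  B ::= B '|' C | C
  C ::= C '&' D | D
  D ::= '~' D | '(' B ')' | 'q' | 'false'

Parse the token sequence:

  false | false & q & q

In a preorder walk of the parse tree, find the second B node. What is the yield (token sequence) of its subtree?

false

[B [B [C [D false]]] | [C [C [C [D false]] & [D q]] & [D q]]]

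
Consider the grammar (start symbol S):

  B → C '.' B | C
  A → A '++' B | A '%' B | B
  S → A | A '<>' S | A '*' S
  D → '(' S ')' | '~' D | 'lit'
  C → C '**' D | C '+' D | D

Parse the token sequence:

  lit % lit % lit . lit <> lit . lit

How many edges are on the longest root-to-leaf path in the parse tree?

[S [A [A [A [B [C [D lit]]]] % [B [C [D lit]]]] % [B [C [D lit]] . [B [C [D lit]]]]] <> [S [A [B [C [D lit]] . [B [C [D lit]]]]]]]

7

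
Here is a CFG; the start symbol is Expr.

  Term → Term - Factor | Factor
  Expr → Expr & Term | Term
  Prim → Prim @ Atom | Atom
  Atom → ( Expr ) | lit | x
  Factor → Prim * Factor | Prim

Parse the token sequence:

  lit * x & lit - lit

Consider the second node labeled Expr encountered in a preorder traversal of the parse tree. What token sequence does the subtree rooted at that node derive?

[Expr [Expr [Term [Factor [Prim [Atom lit]] * [Factor [Prim [Atom x]]]]]] & [Term [Term [Factor [Prim [Atom lit]]]] - [Factor [Prim [Atom lit]]]]]

lit * x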